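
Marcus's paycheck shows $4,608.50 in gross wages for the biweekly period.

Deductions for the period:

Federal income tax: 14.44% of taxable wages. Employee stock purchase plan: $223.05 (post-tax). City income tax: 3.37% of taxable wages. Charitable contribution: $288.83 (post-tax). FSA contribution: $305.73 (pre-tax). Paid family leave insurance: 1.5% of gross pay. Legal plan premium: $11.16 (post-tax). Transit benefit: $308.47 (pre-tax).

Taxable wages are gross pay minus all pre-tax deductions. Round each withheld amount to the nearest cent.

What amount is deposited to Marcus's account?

Transit benefit: $308.47
FSA contribution: $305.73
Pre-tax total = $308.47 + $305.73 = $614.20
Taxable wages = $4,608.50 − $614.20 = $3,994.30
City income tax: $3,994.30 × 0.0337 = $134.61
Federal income tax: $3,994.30 × 0.1444 = $576.78
Paid family leave insurance: $4,608.50 × 0.015 = $69.13
Charitable contribution: $288.83
Legal plan premium: $11.16
Employee stock purchase plan: $223.05
Total deductions = $308.47 + $305.73 + $134.61 + $576.78 + $69.13 + $288.83 + $11.16 + $223.05 = $1,917.76
Net pay = $4,608.50 − $1,917.76 = $2,690.74

$2,690.74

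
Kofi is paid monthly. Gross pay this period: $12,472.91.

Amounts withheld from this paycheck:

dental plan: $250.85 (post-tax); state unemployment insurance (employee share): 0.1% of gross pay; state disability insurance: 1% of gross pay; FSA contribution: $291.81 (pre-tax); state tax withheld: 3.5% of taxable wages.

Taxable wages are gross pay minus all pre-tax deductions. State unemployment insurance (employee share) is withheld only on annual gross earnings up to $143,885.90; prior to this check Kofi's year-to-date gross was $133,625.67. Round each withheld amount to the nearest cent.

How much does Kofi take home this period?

$11,368.92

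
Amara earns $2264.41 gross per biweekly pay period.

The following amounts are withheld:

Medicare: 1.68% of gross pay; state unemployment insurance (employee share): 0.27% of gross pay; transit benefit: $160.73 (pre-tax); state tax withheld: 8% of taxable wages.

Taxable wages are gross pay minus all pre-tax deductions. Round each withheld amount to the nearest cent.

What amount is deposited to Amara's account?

$1891.24

Transit benefit: $160.73
Taxable wages = $2264.41 − $160.73 = $2103.68
State tax withheld: $2103.68 × 0.08 = $168.29
State unemployment insurance (employee share): $2264.41 × 0.0027 = $6.11
Medicare: $2264.41 × 0.0168 = $38.04
Total deductions = $160.73 + $168.29 + $6.11 + $38.04 = $373.17
Net pay = $2264.41 − $373.17 = $1891.24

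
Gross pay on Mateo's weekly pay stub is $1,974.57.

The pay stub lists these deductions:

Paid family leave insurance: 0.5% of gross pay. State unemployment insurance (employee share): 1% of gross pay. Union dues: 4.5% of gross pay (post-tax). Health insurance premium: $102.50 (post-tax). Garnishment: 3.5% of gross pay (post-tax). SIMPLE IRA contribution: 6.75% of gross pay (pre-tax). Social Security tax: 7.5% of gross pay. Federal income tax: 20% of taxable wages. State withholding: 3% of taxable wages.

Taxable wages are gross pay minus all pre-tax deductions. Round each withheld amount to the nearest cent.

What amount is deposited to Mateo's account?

SIMPLE IRA contribution: $1,974.57 × 0.0675 = $133.28
Taxable wages = $1,974.57 − $133.28 = $1,841.29
State withholding: $1,841.29 × 0.03 = $55.24
Federal income tax: $1,841.29 × 0.2 = $368.26
Social Security tax: $1,974.57 × 0.075 = $148.09
State unemployment insurance (employee share): $1,974.57 × 0.01 = $19.75
Paid family leave insurance: $1,974.57 × 0.005 = $9.87
Health insurance premium: $102.50
Garnishment: $1,974.57 × 0.035 = $69.11
Union dues: $1,974.57 × 0.045 = $88.86
Total deductions = $133.28 + $55.24 + $368.26 + $148.09 + $19.75 + $9.87 + $102.50 + $69.11 + $88.86 = $994.96
Net pay = $1,974.57 − $994.96 = $979.61

$979.61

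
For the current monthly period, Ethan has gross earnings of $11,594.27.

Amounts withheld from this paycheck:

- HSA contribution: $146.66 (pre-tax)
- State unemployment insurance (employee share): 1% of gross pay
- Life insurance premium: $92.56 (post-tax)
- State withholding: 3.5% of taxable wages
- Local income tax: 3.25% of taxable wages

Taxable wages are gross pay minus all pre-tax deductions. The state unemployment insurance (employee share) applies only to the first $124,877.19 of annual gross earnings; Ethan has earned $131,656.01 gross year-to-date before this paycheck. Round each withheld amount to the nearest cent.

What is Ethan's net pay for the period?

$10,582.33

HSA contribution: $146.66
Taxable wages = $11,594.27 − $146.66 = $11,447.61
Local income tax: $11,447.61 × 0.0325 = $372.05
State withholding: $11,447.61 × 0.035 = $400.67
State unemployment insurance (employee share): annual cap $124,877.19 already reached (YTD $131,656.01), so $0.00
Life insurance premium: $92.56
Total deductions = $146.66 + $372.05 + $400.67 + $0.00 + $92.56 = $1,011.94
Net pay = $11,594.27 − $1,011.94 = $10,582.33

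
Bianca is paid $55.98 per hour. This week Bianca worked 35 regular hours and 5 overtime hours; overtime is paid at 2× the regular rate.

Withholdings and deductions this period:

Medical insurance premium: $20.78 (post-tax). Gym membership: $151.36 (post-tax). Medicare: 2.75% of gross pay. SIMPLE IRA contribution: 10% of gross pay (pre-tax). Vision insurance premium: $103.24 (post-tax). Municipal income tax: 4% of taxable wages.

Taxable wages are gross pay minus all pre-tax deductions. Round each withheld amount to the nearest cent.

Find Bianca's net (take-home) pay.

$1,831.84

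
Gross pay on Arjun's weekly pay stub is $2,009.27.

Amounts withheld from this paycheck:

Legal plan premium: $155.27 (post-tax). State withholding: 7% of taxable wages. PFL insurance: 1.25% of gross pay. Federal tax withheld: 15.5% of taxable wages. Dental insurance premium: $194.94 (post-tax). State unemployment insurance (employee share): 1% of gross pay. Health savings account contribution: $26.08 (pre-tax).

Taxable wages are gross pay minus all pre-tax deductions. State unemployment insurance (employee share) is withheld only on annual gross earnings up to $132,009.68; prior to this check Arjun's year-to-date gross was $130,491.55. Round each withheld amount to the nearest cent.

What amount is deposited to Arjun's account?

$1,146.47

Health savings account contribution: $26.08
Taxable wages = $2,009.27 − $26.08 = $1,983.19
Federal tax withheld: $1,983.19 × 0.155 = $307.39
State withholding: $1,983.19 × 0.07 = $138.82
PFL insurance: $2,009.27 × 0.0125 = $25.12
State unemployment insurance (employee share): only $132,009.68 − $130,491.55 = $1,518.13 of this check is subject → $1,518.13 × 0.01 = $15.18
Legal plan premium: $155.27
Dental insurance premium: $194.94
Total deductions = $26.08 + $307.39 + $138.82 + $25.12 + $15.18 + $155.27 + $194.94 = $862.80
Net pay = $2,009.27 − $862.80 = $1,146.47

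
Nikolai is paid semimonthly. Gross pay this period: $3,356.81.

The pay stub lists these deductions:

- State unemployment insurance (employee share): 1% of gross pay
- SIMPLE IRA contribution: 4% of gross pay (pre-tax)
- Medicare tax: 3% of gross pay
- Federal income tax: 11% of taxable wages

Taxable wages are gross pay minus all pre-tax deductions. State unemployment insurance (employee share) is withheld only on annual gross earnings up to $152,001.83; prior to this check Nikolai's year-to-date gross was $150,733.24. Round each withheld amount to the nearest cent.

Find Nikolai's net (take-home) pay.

$2,754.67

SIMPLE IRA contribution: $3,356.81 × 0.04 = $134.27
Taxable wages = $3,356.81 − $134.27 = $3,222.54
Federal income tax: $3,222.54 × 0.11 = $354.48
State unemployment insurance (employee share): only $152,001.83 − $150,733.24 = $1,268.59 of this check is subject → $1,268.59 × 0.01 = $12.69
Medicare tax: $3,356.81 × 0.03 = $100.70
Total deductions = $134.27 + $354.48 + $12.69 + $100.70 = $602.14
Net pay = $3,356.81 − $602.14 = $2,754.67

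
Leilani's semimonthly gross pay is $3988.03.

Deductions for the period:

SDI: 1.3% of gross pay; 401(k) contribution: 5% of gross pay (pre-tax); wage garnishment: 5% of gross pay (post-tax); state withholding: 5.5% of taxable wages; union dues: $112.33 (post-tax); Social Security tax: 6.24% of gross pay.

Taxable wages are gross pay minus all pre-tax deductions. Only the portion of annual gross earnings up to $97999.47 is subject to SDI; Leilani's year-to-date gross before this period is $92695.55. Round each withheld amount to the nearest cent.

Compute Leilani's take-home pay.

401(k) contribution: $3988.03 × 0.05 = $199.40
Taxable wages = $3988.03 − $199.40 = $3788.63
State withholding: $3788.63 × 0.055 = $208.37
Social Security tax: $3988.03 × 0.0624 = $248.85
SDI: cap not yet reached, full $3988.03 is subject → $3988.03 × 0.013 = $51.84
Union dues: $112.33
Wage garnishment: $3988.03 × 0.05 = $199.40
Total deductions = $199.40 + $208.37 + $248.85 + $51.84 + $112.33 + $199.40 = $1020.19
Net pay = $3988.03 − $1020.19 = $2967.84

$2967.84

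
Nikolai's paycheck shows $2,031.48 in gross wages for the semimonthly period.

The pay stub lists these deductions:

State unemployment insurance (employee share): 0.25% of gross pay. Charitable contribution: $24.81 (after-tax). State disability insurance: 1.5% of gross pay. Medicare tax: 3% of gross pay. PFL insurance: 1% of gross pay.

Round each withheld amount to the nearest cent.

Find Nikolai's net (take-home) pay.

$1,889.87

PFL insurance: $2,031.48 × 0.01 = $20.31
State disability insurance: $2,031.48 × 0.015 = $30.47
State unemployment insurance (employee share): $2,031.48 × 0.0025 = $5.08
Medicare tax: $2,031.48 × 0.03 = $60.94
Charitable contribution: $24.81
Total deductions = $20.31 + $30.47 + $5.08 + $60.94 + $24.81 = $141.61
Net pay = $2,031.48 − $141.61 = $1,889.87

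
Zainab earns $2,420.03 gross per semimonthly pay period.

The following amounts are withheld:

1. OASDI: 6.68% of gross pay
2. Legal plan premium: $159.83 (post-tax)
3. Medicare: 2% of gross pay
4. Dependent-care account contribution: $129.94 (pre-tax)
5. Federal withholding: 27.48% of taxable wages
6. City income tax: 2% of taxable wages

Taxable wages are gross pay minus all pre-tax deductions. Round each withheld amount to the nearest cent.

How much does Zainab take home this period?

$1,245.08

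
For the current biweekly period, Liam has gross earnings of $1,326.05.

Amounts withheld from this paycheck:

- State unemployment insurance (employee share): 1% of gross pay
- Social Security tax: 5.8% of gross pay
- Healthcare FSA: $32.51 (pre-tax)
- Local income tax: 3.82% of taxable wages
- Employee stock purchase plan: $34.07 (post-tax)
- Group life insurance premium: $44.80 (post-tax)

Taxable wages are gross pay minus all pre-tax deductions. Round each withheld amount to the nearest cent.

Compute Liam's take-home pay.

Healthcare FSA: $32.51
Taxable wages = $1,326.05 − $32.51 = $1,293.54
Local income tax: $1,293.54 × 0.0382 = $49.41
State unemployment insurance (employee share): $1,326.05 × 0.01 = $13.26
Social Security tax: $1,326.05 × 0.058 = $76.91
Group life insurance premium: $44.80
Employee stock purchase plan: $34.07
Total deductions = $32.51 + $49.41 + $13.26 + $76.91 + $44.80 + $34.07 = $250.96
Net pay = $1,326.05 − $250.96 = $1,075.09

$1,075.09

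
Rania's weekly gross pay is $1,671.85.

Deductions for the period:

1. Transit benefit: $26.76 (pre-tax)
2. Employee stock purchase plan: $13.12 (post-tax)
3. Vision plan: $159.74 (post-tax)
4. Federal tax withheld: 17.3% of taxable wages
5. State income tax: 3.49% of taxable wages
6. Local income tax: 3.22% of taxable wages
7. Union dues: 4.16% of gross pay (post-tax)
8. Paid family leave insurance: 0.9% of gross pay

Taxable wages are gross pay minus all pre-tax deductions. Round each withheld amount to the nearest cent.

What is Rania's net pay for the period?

Transit benefit: $26.76
Taxable wages = $1,671.85 − $26.76 = $1,645.09
Local income tax: $1,645.09 × 0.0322 = $52.97
Federal tax withheld: $1,645.09 × 0.173 = $284.60
State income tax: $1,645.09 × 0.0349 = $57.41
Paid family leave insurance: $1,671.85 × 0.009 = $15.05
Employee stock purchase plan: $13.12
Vision plan: $159.74
Union dues: $1,671.85 × 0.0416 = $69.55
Total deductions = $26.76 + $52.97 + $284.60 + $57.41 + $15.05 + $13.12 + $159.74 + $69.55 = $679.20
Net pay = $1,671.85 − $679.20 = $992.65

$992.65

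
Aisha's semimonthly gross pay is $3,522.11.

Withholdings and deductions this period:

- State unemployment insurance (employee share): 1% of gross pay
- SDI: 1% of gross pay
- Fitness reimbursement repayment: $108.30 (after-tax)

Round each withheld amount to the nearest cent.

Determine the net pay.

$3,343.37

State unemployment insurance (employee share): $3,522.11 × 0.01 = $35.22
SDI: $3,522.11 × 0.01 = $35.22
Fitness reimbursement repayment: $108.30
Total deductions = $35.22 + $35.22 + $108.30 = $178.74
Net pay = $3,522.11 − $178.74 = $3,343.37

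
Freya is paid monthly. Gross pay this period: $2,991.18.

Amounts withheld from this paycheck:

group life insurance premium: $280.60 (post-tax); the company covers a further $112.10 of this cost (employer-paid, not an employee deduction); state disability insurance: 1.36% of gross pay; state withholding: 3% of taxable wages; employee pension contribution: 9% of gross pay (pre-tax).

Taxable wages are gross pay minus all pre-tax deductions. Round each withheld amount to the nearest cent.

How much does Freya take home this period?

Employee pension contribution: $2,991.18 × 0.09 = $269.21
Taxable wages = $2,991.18 − $269.21 = $2,721.97
State withholding: $2,721.97 × 0.03 = $81.66
State disability insurance: $2,991.18 × 0.0136 = $40.68
Group life insurance premium: $280.60
(Employer's $112.10 toward group life insurance premium is not withheld from the employee.)
Total deductions = $269.21 + $81.66 + $40.68 + $280.60 = $672.15
Net pay = $2,991.18 − $672.15 = $2,319.03

$2,319.03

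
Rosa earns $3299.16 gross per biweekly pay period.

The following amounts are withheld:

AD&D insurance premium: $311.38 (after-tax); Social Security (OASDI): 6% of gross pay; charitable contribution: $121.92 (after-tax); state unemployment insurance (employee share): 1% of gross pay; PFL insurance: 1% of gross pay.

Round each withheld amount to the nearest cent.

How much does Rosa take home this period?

State unemployment insurance (employee share): $3299.16 × 0.01 = $32.99
Social Security (OASDI): $3299.16 × 0.06 = $197.95
PFL insurance: $3299.16 × 0.01 = $32.99
AD&D insurance premium: $311.38
Charitable contribution: $121.92
Total deductions = $32.99 + $197.95 + $32.99 + $311.38 + $121.92 = $697.23
Net pay = $3299.16 − $697.23 = $2601.93

$2601.93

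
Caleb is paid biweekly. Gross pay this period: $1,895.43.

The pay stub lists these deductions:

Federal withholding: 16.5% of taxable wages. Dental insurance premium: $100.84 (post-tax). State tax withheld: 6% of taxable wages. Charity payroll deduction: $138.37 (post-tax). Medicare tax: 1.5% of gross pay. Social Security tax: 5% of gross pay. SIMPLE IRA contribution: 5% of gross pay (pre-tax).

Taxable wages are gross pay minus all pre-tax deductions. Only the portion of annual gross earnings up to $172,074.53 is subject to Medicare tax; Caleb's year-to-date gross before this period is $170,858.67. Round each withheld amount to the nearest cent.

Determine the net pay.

$1,043.29

SIMPLE IRA contribution: $1,895.43 × 0.05 = $94.77
Taxable wages = $1,895.43 − $94.77 = $1,800.66
State tax withheld: $1,800.66 × 0.06 = $108.04
Federal withholding: $1,800.66 × 0.165 = $297.11
Medicare tax: only $172,074.53 − $170,858.67 = $1,215.86 of this check is subject → $1,215.86 × 0.015 = $18.24
Social Security tax: $1,895.43 × 0.05 = $94.77
Charity payroll deduction: $138.37
Dental insurance premium: $100.84
Total deductions = $94.77 + $108.04 + $297.11 + $18.24 + $94.77 + $138.37 + $100.84 = $852.14
Net pay = $1,895.43 − $852.14 = $1,043.29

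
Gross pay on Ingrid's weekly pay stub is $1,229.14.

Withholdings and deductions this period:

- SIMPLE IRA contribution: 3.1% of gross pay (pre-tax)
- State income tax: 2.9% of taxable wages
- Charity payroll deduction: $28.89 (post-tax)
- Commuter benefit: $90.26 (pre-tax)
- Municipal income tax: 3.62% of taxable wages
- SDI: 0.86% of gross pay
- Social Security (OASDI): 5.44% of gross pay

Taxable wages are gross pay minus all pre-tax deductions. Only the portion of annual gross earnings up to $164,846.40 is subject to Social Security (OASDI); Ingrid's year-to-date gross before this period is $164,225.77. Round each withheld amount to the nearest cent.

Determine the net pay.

Commuter benefit: $90.26
SIMPLE IRA contribution: $1,229.14 × 0.031 = $38.10
Pre-tax total = $90.26 + $38.10 = $128.36
Taxable wages = $1,229.14 − $128.36 = $1,100.78
Municipal income tax: $1,100.78 × 0.0362 = $39.85
State income tax: $1,100.78 × 0.029 = $31.92
Social Security (OASDI): only $164,846.40 − $164,225.77 = $620.63 of this check is subject → $620.63 × 0.0544 = $33.76
SDI: $1,229.14 × 0.0086 = $10.57
Charity payroll deduction: $28.89
Total deductions = $90.26 + $38.10 + $39.85 + $31.92 + $33.76 + $10.57 + $28.89 = $273.35
Net pay = $1,229.14 − $273.35 = $955.79

$955.79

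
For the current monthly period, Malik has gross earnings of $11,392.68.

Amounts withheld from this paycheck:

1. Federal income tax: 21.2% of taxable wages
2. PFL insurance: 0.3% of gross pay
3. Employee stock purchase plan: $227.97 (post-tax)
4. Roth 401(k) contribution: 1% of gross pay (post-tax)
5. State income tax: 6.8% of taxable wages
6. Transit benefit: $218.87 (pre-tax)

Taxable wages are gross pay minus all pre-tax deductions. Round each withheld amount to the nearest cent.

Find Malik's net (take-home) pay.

$7,669.06

Transit benefit: $218.87
Taxable wages = $11,392.68 − $218.87 = $11,173.81
Federal income tax: $11,173.81 × 0.212 = $2,368.85
State income tax: $11,173.81 × 0.068 = $759.82
PFL insurance: $11,392.68 × 0.003 = $34.18
Employee stock purchase plan: $227.97
Roth 401(k) contribution: $11,392.68 × 0.01 = $113.93
Total deductions = $218.87 + $2,368.85 + $759.82 + $34.18 + $227.97 + $113.93 = $3,723.62
Net pay = $11,392.68 − $3,723.62 = $7,669.06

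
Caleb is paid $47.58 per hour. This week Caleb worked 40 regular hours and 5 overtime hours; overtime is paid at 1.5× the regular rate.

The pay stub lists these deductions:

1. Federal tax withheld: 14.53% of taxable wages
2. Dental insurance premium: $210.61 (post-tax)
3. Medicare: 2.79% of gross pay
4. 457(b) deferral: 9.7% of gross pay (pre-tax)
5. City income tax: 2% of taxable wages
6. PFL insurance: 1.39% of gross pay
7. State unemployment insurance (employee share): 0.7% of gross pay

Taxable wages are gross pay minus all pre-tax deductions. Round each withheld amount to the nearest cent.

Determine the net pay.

Regular pay: 40 × $47.58 = $1,903.20
Overtime pay: 5 × $47.58 × 1.5 = $356.85
Gross pay = $1,903.20 + $356.85 = $2,260.05
457(b) deferral: $2,260.05 × 0.097 = $219.22
Taxable wages = $2,260.05 − $219.22 = $2,040.83
City income tax: $2,040.83 × 0.02 = $40.82
Federal tax withheld: $2,040.83 × 0.1453 = $296.53
Medicare: $2,260.05 × 0.0279 = $63.06
State unemployment insurance (employee share): $2,260.05 × 0.007 = $15.82
PFL insurance: $2,260.05 × 0.0139 = $31.41
Dental insurance premium: $210.61
Total deductions = $219.22 + $40.82 + $296.53 + $63.06 + $15.82 + $31.41 + $210.61 = $877.47
Net pay = $2,260.05 − $877.47 = $1,382.58

$1,382.58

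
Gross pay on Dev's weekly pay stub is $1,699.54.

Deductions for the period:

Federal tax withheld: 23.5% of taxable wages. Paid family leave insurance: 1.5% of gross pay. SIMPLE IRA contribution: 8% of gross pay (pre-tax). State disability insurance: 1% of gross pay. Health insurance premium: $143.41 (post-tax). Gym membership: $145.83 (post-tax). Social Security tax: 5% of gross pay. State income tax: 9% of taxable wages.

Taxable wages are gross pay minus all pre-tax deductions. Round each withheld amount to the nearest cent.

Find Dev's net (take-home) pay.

$638.71

SIMPLE IRA contribution: $1,699.54 × 0.08 = $135.96
Taxable wages = $1,699.54 − $135.96 = $1,563.58
Federal tax withheld: $1,563.58 × 0.235 = $367.44
State income tax: $1,563.58 × 0.09 = $140.72
State disability insurance: $1,699.54 × 0.01 = $17.00
Paid family leave insurance: $1,699.54 × 0.015 = $25.49
Social Security tax: $1,699.54 × 0.05 = $84.98
Gym membership: $145.83
Health insurance premium: $143.41
Total deductions = $135.96 + $367.44 + $140.72 + $17.00 + $25.49 + $84.98 + $145.83 + $143.41 = $1,060.83
Net pay = $1,699.54 − $1,060.83 = $638.71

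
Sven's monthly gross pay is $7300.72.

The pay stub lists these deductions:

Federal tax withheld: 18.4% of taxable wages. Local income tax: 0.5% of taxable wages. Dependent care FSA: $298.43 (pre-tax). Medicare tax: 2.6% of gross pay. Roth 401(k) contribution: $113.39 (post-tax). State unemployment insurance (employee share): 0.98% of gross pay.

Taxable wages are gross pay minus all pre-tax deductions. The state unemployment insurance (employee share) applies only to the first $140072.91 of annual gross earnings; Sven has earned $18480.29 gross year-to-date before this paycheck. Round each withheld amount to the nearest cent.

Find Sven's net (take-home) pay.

$5304.10

Dependent care FSA: $298.43
Taxable wages = $7300.72 − $298.43 = $7002.29
Local income tax: $7002.29 × 0.005 = $35.01
Federal tax withheld: $7002.29 × 0.184 = $1288.42
Medicare tax: $7300.72 × 0.026 = $189.82
State unemployment insurance (employee share): cap not yet reached, full $7300.72 is subject → $7300.72 × 0.0098 = $71.55
Roth 401(k) contribution: $113.39
Total deductions = $298.43 + $35.01 + $1288.42 + $189.82 + $71.55 + $113.39 = $1996.62
Net pay = $7300.72 − $1996.62 = $5304.10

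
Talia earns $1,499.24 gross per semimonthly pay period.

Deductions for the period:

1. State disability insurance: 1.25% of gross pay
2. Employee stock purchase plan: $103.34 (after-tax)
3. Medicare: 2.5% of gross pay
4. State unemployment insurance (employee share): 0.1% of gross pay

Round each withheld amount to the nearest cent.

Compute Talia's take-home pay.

$1,338.18

Medicare: $1,499.24 × 0.025 = $37.48
State unemployment insurance (employee share): $1,499.24 × 0.001 = $1.50
State disability insurance: $1,499.24 × 0.0125 = $18.74
Employee stock purchase plan: $103.34
Total deductions = $37.48 + $1.50 + $18.74 + $103.34 = $161.06
Net pay = $1,499.24 − $161.06 = $1,338.18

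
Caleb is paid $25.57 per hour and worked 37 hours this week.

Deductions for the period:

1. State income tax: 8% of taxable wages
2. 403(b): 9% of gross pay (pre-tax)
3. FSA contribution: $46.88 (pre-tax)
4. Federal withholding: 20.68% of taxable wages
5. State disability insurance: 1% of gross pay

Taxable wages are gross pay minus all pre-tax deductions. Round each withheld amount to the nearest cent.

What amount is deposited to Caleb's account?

Gross pay: 37 × $25.57 = $946.09
FSA contribution: $46.88
403(b): $946.09 × 0.09 = $85.15
Pre-tax total = $46.88 + $85.15 = $132.03
Taxable wages = $946.09 − $132.03 = $814.06
Federal withholding: $814.06 × 0.2068 = $168.35
State income tax: $814.06 × 0.08 = $65.12
State disability insurance: $946.09 × 0.01 = $9.46
Total deductions = $46.88 + $85.15 + $168.35 + $65.12 + $9.46 = $374.96
Net pay = $946.09 − $374.96 = $571.13

$571.13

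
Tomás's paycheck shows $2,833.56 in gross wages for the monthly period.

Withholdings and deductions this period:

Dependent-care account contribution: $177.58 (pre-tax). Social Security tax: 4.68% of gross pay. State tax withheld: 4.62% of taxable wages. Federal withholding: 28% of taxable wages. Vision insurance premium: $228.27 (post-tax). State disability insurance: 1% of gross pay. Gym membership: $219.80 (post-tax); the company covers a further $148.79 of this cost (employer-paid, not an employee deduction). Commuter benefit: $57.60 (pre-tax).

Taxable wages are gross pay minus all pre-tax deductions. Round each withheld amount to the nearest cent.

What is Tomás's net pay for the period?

$1,141.76

Commuter benefit: $57.60
Dependent-care account contribution: $177.58
Pre-tax total = $57.60 + $177.58 = $235.18
Taxable wages = $2,833.56 − $235.18 = $2,598.38
State tax withheld: $2,598.38 × 0.0462 = $120.05
Federal withholding: $2,598.38 × 0.28 = $727.55
Social Security tax: $2,833.56 × 0.0468 = $132.61
State disability insurance: $2,833.56 × 0.01 = $28.34
Vision insurance premium: $228.27
Gym membership: $219.80
(Employer's $148.79 toward gym membership is not withheld from the employee.)
Total deductions = $57.60 + $177.58 + $120.05 + $727.55 + $132.61 + $28.34 + $228.27 + $219.80 = $1,691.80
Net pay = $2,833.56 − $1,691.80 = $1,141.76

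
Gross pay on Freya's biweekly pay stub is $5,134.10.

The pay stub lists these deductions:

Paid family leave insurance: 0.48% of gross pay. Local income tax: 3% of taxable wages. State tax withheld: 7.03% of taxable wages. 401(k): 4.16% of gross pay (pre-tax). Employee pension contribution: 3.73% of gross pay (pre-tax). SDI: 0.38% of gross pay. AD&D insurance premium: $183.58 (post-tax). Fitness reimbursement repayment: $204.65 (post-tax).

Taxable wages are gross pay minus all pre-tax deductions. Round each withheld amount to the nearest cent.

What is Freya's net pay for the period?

$3,822.32

401(k): $5,134.10 × 0.0416 = $213.58
Employee pension contribution: $5,134.10 × 0.0373 = $191.50
Pre-tax total = $213.58 + $191.50 = $405.08
Taxable wages = $5,134.10 − $405.08 = $4,729.02
State tax withheld: $4,729.02 × 0.0703 = $332.45
Local income tax: $4,729.02 × 0.03 = $141.87
SDI: $5,134.10 × 0.0038 = $19.51
Paid family leave insurance: $5,134.10 × 0.0048 = $24.64
AD&D insurance premium: $183.58
Fitness reimbursement repayment: $204.65
Total deductions = $213.58 + $191.50 + $332.45 + $141.87 + $19.51 + $24.64 + $183.58 + $204.65 = $1,311.78
Net pay = $5,134.10 − $1,311.78 = $3,822.32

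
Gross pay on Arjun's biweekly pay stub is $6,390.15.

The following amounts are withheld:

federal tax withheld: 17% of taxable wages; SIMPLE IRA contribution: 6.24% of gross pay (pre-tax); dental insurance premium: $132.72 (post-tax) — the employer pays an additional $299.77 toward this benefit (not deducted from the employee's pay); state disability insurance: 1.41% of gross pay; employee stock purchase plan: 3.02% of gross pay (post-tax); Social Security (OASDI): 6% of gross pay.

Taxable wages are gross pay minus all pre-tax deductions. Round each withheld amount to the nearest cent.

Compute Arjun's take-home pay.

$4,173.65

SIMPLE IRA contribution: $6,390.15 × 0.0624 = $398.75
Taxable wages = $6,390.15 − $398.75 = $5,991.40
Federal tax withheld: $5,991.40 × 0.17 = $1,018.54
State disability insurance: $6,390.15 × 0.0141 = $90.10
Social Security (OASDI): $6,390.15 × 0.06 = $383.41
Employee stock purchase plan: $6,390.15 × 0.0302 = $192.98
Dental insurance premium: $132.72
(Employer's $299.77 toward dental insurance premium is not withheld from the employee.)
Total deductions = $398.75 + $1,018.54 + $90.10 + $383.41 + $192.98 + $132.72 = $2,216.50
Net pay = $6,390.15 − $2,216.50 = $4,173.65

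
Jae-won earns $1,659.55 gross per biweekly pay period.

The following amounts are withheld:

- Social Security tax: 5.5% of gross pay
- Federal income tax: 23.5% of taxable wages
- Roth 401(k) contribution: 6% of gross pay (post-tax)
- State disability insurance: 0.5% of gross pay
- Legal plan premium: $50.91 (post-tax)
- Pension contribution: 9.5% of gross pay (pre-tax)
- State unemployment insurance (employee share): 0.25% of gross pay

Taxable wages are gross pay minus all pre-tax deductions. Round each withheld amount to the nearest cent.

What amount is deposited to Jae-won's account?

Pension contribution: $1,659.55 × 0.095 = $157.66
Taxable wages = $1,659.55 − $157.66 = $1,501.89
Federal income tax: $1,501.89 × 0.235 = $352.94
Social Security tax: $1,659.55 × 0.055 = $91.28
State disability insurance: $1,659.55 × 0.005 = $8.30
State unemployment insurance (employee share): $1,659.55 × 0.0025 = $4.15
Legal plan premium: $50.91
Roth 401(k) contribution: $1,659.55 × 0.06 = $99.57
Total deductions = $157.66 + $352.94 + $91.28 + $8.30 + $4.15 + $50.91 + $99.57 = $764.81
Net pay = $1,659.55 − $764.81 = $894.74

$894.74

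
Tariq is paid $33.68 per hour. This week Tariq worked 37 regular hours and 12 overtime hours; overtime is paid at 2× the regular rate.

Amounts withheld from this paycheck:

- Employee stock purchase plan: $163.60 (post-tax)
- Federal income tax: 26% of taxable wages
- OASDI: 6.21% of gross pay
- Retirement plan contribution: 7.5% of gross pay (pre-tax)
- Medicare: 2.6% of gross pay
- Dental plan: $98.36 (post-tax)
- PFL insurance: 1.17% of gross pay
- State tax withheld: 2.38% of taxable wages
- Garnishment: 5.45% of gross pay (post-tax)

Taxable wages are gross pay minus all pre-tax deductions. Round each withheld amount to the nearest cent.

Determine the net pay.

Regular pay: 37 × $33.68 = $1,246.16
Overtime pay: 12 × $33.68 × 2 = $808.32
Gross pay = $1,246.16 + $808.32 = $2,054.48
Retirement plan contribution: $2,054.48 × 0.075 = $154.09
Taxable wages = $2,054.48 − $154.09 = $1,900.39
State tax withheld: $1,900.39 × 0.0238 = $45.23
Federal income tax: $1,900.39 × 0.26 = $494.10
PFL insurance: $2,054.48 × 0.0117 = $24.04
OASDI: $2,054.48 × 0.0621 = $127.58
Medicare: $2,054.48 × 0.026 = $53.42
Dental plan: $98.36
Garnishment: $2,054.48 × 0.0545 = $111.97
Employee stock purchase plan: $163.60
Total deductions = $154.09 + $45.23 + $494.10 + $24.04 + $127.58 + $53.42 + $98.36 + $111.97 + $163.60 = $1,272.39
Net pay = $2,054.48 − $1,272.39 = $782.09

$782.09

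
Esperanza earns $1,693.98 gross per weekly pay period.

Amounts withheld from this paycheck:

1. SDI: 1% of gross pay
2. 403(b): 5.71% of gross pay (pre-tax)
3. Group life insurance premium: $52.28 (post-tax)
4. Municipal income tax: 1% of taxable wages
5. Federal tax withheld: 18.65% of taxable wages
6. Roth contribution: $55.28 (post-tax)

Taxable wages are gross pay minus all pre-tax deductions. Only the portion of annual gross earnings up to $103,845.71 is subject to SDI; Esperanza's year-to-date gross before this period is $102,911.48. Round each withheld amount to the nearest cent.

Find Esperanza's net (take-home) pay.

$1,166.49

403(b): $1,693.98 × 0.0571 = $96.73
Taxable wages = $1,693.98 − $96.73 = $1,597.25
Federal tax withheld: $1,597.25 × 0.1865 = $297.89
Municipal income tax: $1,597.25 × 0.01 = $15.97
SDI: only $103,845.71 − $102,911.48 = $934.23 of this check is subject → $934.23 × 0.01 = $9.34
Group life insurance premium: $52.28
Roth contribution: $55.28
Total deductions = $96.73 + $297.89 + $15.97 + $9.34 + $52.28 + $55.28 = $527.49
Net pay = $1,693.98 − $527.49 = $1,166.49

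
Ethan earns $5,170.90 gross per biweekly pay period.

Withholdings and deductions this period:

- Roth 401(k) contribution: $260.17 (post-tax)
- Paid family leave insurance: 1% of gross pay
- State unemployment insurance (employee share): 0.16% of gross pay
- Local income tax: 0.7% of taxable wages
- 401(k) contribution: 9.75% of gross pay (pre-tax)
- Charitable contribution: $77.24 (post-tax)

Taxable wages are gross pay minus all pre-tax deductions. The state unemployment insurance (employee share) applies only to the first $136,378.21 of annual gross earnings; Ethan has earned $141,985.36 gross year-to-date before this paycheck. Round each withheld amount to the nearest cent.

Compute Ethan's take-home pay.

401(k) contribution: $5,170.90 × 0.0975 = $504.16
Taxable wages = $5,170.90 − $504.16 = $4,666.74
Local income tax: $4,666.74 × 0.007 = $32.67
Paid family leave insurance: $5,170.90 × 0.01 = $51.71
State unemployment insurance (employee share): annual cap $136,378.21 already reached (YTD $141,985.36), so $0.00
Roth 401(k) contribution: $260.17
Charitable contribution: $77.24
Total deductions = $504.16 + $32.67 + $51.71 + $0.00 + $260.17 + $77.24 = $925.95
Net pay = $5,170.90 − $925.95 = $4,244.95

$4,244.95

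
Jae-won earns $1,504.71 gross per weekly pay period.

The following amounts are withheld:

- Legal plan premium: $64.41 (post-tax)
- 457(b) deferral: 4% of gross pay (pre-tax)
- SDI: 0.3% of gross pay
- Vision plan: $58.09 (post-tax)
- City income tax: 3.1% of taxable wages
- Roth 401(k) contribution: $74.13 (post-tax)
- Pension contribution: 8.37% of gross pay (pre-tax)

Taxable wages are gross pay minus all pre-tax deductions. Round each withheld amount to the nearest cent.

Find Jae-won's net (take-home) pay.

Pension contribution: $1,504.71 × 0.0837 = $125.94
457(b) deferral: $1,504.71 × 0.04 = $60.19
Pre-tax total = $125.94 + $60.19 = $186.13
Taxable wages = $1,504.71 − $186.13 = $1,318.58
City income tax: $1,318.58 × 0.031 = $40.88
SDI: $1,504.71 × 0.003 = $4.51
Roth 401(k) contribution: $74.13
Vision plan: $58.09
Legal plan premium: $64.41
Total deductions = $125.94 + $60.19 + $40.88 + $4.51 + $74.13 + $58.09 + $64.41 = $428.15
Net pay = $1,504.71 − $428.15 = $1,076.56

$1,076.56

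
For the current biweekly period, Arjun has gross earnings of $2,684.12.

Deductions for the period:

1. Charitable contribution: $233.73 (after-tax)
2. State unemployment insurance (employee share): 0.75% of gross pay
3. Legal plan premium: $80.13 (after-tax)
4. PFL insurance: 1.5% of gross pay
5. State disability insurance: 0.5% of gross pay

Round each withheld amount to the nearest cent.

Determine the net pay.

$2,296.45

PFL insurance: $2,684.12 × 0.015 = $40.26
State disability insurance: $2,684.12 × 0.005 = $13.42
State unemployment insurance (employee share): $2,684.12 × 0.0075 = $20.13
Legal plan premium: $80.13
Charitable contribution: $233.73
Total deductions = $40.26 + $13.42 + $20.13 + $80.13 + $233.73 = $387.67
Net pay = $2,684.12 − $387.67 = $2,296.45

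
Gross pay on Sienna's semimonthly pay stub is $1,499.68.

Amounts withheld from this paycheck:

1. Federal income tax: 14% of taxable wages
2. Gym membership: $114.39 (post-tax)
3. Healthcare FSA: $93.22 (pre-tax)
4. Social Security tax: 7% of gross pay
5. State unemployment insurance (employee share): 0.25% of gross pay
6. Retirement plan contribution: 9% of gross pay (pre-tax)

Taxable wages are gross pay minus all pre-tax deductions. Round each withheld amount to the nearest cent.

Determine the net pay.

Retirement plan contribution: $1,499.68 × 0.09 = $134.97
Healthcare FSA: $93.22
Pre-tax total = $134.97 + $93.22 = $228.19
Taxable wages = $1,499.68 − $228.19 = $1,271.49
Federal income tax: $1,271.49 × 0.14 = $178.01
State unemployment insurance (employee share): $1,499.68 × 0.0025 = $3.75
Social Security tax: $1,499.68 × 0.07 = $104.98
Gym membership: $114.39
Total deductions = $134.97 + $93.22 + $178.01 + $3.75 + $104.98 + $114.39 = $629.32
Net pay = $1,499.68 − $629.32 = $870.36

$870.36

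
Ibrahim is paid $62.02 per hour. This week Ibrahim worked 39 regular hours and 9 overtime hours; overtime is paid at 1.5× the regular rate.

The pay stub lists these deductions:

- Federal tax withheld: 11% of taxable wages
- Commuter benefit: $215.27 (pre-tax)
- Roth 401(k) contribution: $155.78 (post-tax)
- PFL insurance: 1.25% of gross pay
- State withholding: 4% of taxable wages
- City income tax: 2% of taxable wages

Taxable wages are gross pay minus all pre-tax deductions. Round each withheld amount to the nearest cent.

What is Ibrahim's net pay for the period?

Regular pay: 39 × $62.02 = $2,418.78
Overtime pay: 9 × $62.02 × 1.5 = $837.27
Gross pay = $2,418.78 + $837.27 = $3,256.05
Commuter benefit: $215.27
Taxable wages = $3,256.05 − $215.27 = $3,040.78
Federal tax withheld: $3,040.78 × 0.11 = $334.49
State withholding: $3,040.78 × 0.04 = $121.63
City income tax: $3,040.78 × 0.02 = $60.82
PFL insurance: $3,256.05 × 0.0125 = $40.70
Roth 401(k) contribution: $155.78
Total deductions = $215.27 + $334.49 + $121.63 + $60.82 + $40.70 + $155.78 = $928.69
Net pay = $3,256.05 − $928.69 = $2,327.36

$2,327.36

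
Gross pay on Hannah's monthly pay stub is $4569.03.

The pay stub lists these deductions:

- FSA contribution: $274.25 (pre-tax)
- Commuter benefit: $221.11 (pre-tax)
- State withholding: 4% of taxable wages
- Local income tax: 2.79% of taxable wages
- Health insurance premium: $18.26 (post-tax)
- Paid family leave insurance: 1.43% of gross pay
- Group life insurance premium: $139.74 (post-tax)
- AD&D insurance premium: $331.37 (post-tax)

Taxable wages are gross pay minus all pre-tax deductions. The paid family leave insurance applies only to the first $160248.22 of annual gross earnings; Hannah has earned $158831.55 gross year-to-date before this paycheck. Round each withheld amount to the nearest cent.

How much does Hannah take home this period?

Commuter benefit: $221.11
FSA contribution: $274.25
Pre-tax total = $221.11 + $274.25 = $495.36
Taxable wages = $4569.03 − $495.36 = $4073.67
State withholding: $4073.67 × 0.04 = $162.95
Local income tax: $4073.67 × 0.0279 = $113.66
Paid family leave insurance: only $160248.22 − $158831.55 = $1416.67 of this check is subject → $1416.67 × 0.0143 = $20.26
Group life insurance premium: $139.74
AD&D insurance premium: $331.37
Health insurance premium: $18.26
Total deductions = $221.11 + $274.25 + $162.95 + $113.66 + $20.26 + $139.74 + $331.37 + $18.26 = $1281.60
Net pay = $4569.03 − $1281.60 = $3287.43

$3287.43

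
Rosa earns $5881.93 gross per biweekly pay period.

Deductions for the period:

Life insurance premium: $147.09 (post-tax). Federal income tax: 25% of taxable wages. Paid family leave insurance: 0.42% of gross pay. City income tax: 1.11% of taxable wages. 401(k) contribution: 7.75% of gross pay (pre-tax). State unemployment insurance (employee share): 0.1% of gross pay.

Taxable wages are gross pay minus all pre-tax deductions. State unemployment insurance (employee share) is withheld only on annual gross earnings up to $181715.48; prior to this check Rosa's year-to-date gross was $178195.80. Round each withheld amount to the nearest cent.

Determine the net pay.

401(k) contribution: $5881.93 × 0.0775 = $455.85
Taxable wages = $5881.93 − $455.85 = $5426.08
City income tax: $5426.08 × 0.0111 = $60.23
Federal income tax: $5426.08 × 0.25 = $1356.52
Paid family leave insurance: $5881.93 × 0.0042 = $24.70
State unemployment insurance (employee share): only $181715.48 − $178195.80 = $3519.68 of this check is subject → $3519.68 × 0.001 = $3.52
Life insurance premium: $147.09
Total deductions = $455.85 + $60.23 + $1356.52 + $24.70 + $3.52 + $147.09 = $2047.91
Net pay = $5881.93 − $2047.91 = $3834.02

$3834.02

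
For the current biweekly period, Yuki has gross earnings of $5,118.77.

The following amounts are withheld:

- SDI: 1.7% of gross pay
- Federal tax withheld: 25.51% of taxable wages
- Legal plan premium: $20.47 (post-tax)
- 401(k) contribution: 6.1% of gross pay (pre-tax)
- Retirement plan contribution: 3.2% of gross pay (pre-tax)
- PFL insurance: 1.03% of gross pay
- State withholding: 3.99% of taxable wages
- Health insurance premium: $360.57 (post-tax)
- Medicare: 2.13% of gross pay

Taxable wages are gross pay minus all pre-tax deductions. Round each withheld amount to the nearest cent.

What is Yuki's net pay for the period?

$2,643.32

Retirement plan contribution: $5,118.77 × 0.032 = $163.80
401(k) contribution: $5,118.77 × 0.061 = $312.24
Pre-tax total = $163.80 + $312.24 = $476.04
Taxable wages = $5,118.77 − $476.04 = $4,642.73
Federal tax withheld: $4,642.73 × 0.2551 = $1,184.36
State withholding: $4,642.73 × 0.0399 = $185.24
PFL insurance: $5,118.77 × 0.0103 = $52.72
Medicare: $5,118.77 × 0.0213 = $109.03
SDI: $5,118.77 × 0.017 = $87.02
Health insurance premium: $360.57
Legal plan premium: $20.47
Total deductions = $163.80 + $312.24 + $1,184.36 + $185.24 + $52.72 + $109.03 + $87.02 + $360.57 + $20.47 = $2,475.45
Net pay = $5,118.77 − $2,475.45 = $2,643.32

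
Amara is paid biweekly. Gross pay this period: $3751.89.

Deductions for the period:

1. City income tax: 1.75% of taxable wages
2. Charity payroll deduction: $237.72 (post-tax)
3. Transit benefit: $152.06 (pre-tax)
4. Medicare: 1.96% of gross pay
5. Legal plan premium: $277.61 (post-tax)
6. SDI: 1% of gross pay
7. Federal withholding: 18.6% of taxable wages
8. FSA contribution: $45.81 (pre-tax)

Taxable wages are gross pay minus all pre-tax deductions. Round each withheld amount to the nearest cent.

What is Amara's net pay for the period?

Transit benefit: $152.06
FSA contribution: $45.81
Pre-tax total = $152.06 + $45.81 = $197.87
Taxable wages = $3751.89 − $197.87 = $3554.02
Federal withholding: $3554.02 × 0.186 = $661.05
City income tax: $3554.02 × 0.0175 = $62.20
SDI: $3751.89 × 0.01 = $37.52
Medicare: $3751.89 × 0.0196 = $73.54
Legal plan premium: $277.61
Charity payroll deduction: $237.72
Total deductions = $152.06 + $45.81 + $661.05 + $62.20 + $37.52 + $73.54 + $277.61 + $237.72 = $1547.51
Net pay = $3751.89 − $1547.51 = $2204.38

$2204.38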